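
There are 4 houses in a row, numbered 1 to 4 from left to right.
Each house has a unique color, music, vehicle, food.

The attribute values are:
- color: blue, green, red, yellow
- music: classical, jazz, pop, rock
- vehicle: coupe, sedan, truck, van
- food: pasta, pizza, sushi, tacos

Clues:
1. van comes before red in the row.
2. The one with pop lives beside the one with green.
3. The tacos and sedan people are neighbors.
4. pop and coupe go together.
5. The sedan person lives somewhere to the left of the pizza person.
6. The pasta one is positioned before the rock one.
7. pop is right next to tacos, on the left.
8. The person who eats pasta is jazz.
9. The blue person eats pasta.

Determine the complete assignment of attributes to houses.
Solution:

House | Color | Music | Vehicle | Food
--------------------------------------
  1   | yellow | pop | coupe | sushi
  2   | green | classical | van | tacos
  3   | blue | jazz | sedan | pasta
  4   | red | rock | truck | pizza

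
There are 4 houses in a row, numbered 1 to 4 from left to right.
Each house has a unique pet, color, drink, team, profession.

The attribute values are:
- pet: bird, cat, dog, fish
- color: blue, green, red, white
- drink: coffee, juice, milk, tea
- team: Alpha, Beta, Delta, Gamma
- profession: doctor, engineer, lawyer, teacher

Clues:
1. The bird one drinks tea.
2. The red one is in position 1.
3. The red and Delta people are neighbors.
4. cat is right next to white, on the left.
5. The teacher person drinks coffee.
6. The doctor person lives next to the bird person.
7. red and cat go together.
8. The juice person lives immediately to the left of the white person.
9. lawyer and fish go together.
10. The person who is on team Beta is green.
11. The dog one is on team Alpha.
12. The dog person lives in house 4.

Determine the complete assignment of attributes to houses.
Solution:

House | Pet | Color | Drink | Team | Profession
-----------------------------------------------
  1   | cat | red | juice | Gamma | doctor
  2   | bird | white | tea | Delta | engineer
  3   | fish | green | milk | Beta | lawyer
  4   | dog | blue | coffee | Alpha | teacher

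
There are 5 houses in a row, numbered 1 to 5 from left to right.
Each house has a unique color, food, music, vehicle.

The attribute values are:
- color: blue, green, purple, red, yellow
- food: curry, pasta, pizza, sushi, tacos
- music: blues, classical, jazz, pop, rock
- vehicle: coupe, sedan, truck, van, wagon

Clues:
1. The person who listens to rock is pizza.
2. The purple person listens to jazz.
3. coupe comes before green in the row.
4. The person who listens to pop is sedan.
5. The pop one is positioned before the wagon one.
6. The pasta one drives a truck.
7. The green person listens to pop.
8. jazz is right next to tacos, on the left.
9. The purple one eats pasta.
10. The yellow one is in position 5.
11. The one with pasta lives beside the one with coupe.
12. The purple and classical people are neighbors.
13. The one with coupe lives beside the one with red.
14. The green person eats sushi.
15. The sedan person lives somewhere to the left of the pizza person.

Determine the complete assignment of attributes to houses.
Solution:

House | Color | Food | Music | Vehicle
--------------------------------------
  1   | purple | pasta | jazz | truck
  2   | blue | tacos | classical | coupe
  3   | red | curry | blues | van
  4   | green | sushi | pop | sedan
  5   | yellow | pizza | rock | wagon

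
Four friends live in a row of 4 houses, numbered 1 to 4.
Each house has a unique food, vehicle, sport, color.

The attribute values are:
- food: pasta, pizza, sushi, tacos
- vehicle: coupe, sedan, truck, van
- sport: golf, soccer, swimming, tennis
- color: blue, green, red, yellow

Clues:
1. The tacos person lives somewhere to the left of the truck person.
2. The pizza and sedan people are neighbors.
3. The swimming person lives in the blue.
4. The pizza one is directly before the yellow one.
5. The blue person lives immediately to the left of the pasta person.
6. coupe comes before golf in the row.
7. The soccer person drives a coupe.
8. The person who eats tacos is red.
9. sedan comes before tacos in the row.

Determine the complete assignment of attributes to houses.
Solution:

House | Food | Vehicle | Sport | Color
--------------------------------------
  1   | pizza | van | swimming | blue
  2   | pasta | sedan | tennis | yellow
  3   | tacos | coupe | soccer | red
  4   | sushi | truck | golf | green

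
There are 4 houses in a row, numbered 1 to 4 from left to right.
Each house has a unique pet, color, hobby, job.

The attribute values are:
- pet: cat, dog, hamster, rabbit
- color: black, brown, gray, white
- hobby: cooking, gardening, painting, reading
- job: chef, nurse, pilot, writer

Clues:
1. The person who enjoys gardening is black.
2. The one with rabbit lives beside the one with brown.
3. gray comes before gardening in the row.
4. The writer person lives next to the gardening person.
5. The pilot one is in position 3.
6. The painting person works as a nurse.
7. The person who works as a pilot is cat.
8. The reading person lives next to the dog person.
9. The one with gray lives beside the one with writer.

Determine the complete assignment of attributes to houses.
Solution:

House | Pet | Color | Hobby | Job
---------------------------------
  1   | rabbit | gray | reading | chef
  2   | dog | brown | cooking | writer
  3   | cat | black | gardening | pilot
  4   | hamster | white | painting | nurse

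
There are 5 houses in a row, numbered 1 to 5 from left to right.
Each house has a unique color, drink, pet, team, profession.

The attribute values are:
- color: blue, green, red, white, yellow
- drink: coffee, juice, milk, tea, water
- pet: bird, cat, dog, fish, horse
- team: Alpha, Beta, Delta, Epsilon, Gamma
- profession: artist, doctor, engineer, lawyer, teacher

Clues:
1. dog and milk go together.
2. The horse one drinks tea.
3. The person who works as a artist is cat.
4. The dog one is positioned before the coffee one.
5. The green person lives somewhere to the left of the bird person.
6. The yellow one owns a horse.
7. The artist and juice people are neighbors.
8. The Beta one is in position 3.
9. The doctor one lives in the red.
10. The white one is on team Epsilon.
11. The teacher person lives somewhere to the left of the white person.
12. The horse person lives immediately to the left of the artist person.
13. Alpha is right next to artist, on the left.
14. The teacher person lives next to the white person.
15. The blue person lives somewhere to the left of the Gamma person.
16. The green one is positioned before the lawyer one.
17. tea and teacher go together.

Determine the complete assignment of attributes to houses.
Solution:

House | Color | Drink | Pet | Team | Profession
-----------------------------------------------
  1   | yellow | tea | horse | Alpha | teacher
  2   | white | water | cat | Epsilon | artist
  3   | green | juice | fish | Beta | engineer
  4   | blue | milk | dog | Delta | lawyer
  5   | red | coffee | bird | Gamma | doctor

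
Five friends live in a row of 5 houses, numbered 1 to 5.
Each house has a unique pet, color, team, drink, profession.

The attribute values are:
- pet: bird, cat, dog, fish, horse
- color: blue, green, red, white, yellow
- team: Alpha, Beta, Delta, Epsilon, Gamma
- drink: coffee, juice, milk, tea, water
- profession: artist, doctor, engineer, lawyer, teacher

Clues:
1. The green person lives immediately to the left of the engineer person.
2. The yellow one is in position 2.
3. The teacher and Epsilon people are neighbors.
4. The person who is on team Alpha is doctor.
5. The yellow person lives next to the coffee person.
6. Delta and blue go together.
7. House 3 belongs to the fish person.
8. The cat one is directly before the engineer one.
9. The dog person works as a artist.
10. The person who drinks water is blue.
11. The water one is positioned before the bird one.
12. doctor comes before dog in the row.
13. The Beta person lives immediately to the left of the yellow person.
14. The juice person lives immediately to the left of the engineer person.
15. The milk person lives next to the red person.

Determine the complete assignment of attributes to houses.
Solution:

House | Pet | Color | Team | Drink | Profession
-----------------------------------------------
  1   | cat | green | Beta | juice | teacher
  2   | horse | yellow | Epsilon | milk | engineer
  3   | fish | red | Alpha | coffee | doctor
  4   | dog | blue | Delta | water | artist
  5   | bird | white | Gamma | tea | lawyer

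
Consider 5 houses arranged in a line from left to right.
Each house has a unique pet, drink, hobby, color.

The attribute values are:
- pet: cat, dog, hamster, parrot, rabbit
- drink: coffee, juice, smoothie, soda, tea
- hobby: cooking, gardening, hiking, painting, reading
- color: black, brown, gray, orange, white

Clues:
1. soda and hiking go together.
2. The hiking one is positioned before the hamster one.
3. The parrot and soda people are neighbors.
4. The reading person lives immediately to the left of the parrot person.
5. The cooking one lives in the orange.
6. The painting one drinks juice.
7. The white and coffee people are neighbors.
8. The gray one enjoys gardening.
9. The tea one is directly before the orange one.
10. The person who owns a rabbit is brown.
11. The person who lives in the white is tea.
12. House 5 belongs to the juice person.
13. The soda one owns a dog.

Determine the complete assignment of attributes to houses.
Solution:

House | Pet | Drink | Hobby | Color
-----------------------------------
  1   | cat | tea | reading | white
  2   | parrot | coffee | cooking | orange
  3   | dog | soda | hiking | black
  4   | hamster | smoothie | gardening | gray
  5   | rabbit | juice | painting | brown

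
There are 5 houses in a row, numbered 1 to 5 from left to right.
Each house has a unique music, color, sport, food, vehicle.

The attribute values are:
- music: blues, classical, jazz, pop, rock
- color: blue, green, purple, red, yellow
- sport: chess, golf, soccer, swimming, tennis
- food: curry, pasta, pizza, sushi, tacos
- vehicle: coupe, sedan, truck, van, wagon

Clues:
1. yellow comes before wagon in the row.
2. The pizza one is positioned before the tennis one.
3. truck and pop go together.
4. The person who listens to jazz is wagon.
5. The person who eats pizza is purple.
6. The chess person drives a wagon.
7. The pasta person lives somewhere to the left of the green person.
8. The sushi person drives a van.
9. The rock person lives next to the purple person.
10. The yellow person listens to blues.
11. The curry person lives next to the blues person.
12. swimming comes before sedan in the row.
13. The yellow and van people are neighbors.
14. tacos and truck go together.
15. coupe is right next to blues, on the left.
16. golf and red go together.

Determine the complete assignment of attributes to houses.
Solution:

House | Music | Color | Sport | Food | Vehicle
----------------------------------------------
  1   | classical | blue | swimming | curry | coupe
  2   | blues | yellow | soccer | pasta | sedan
  3   | rock | red | golf | sushi | van
  4   | jazz | purple | chess | pizza | wagon
  5   | pop | green | tennis | tacos | truck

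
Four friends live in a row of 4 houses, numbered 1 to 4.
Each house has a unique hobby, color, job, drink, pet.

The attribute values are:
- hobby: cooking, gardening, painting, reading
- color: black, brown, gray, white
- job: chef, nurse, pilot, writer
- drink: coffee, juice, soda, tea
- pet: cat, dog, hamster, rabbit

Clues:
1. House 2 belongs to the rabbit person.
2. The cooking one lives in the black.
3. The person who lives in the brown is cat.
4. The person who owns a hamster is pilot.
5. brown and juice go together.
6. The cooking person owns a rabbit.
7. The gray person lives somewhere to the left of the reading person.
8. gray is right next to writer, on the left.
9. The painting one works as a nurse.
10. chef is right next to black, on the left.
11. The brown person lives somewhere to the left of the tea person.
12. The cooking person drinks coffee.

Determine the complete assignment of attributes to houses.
Solution:

House | Hobby | Color | Job | Drink | Pet
-----------------------------------------
  1   | gardening | gray | chef | soda | dog
  2   | cooking | black | writer | coffee | rabbit
  3   | painting | brown | nurse | juice | cat
  4   | reading | white | pilot | tea | hamster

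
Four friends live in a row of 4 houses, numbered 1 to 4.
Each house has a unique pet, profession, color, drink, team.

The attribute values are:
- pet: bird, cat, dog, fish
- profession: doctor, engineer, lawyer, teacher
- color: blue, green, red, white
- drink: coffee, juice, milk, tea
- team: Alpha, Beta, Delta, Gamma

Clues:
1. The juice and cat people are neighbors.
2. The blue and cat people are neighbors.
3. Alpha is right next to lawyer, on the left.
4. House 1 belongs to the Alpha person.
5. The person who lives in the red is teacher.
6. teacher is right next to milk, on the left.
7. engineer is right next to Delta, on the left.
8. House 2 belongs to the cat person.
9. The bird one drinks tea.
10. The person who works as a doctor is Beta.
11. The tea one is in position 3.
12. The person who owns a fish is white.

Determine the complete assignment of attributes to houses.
Solution:

House | Pet | Profession | Color | Drink | Team
-----------------------------------------------
  1   | dog | engineer | blue | juice | Alpha
  2   | cat | lawyer | green | coffee | Delta
  3   | bird | teacher | red | tea | Gamma
  4   | fish | doctor | white | milk | Beta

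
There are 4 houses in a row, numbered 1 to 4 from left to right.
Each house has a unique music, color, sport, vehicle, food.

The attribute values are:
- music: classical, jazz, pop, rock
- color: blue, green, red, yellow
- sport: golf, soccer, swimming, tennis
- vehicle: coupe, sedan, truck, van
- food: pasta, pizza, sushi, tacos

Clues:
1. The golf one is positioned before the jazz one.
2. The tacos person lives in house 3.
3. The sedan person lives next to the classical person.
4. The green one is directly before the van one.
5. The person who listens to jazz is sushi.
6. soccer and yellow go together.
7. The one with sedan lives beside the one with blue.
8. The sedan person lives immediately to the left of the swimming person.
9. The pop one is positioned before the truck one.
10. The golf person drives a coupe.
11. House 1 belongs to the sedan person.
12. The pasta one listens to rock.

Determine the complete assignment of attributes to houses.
Solution:

House | Music | Color | Sport | Vehicle | Food
----------------------------------------------
  1   | rock | green | tennis | sedan | pasta
  2   | classical | blue | swimming | van | pizza
  3   | pop | red | golf | coupe | tacos
  4   | jazz | yellow | soccer | truck | sushi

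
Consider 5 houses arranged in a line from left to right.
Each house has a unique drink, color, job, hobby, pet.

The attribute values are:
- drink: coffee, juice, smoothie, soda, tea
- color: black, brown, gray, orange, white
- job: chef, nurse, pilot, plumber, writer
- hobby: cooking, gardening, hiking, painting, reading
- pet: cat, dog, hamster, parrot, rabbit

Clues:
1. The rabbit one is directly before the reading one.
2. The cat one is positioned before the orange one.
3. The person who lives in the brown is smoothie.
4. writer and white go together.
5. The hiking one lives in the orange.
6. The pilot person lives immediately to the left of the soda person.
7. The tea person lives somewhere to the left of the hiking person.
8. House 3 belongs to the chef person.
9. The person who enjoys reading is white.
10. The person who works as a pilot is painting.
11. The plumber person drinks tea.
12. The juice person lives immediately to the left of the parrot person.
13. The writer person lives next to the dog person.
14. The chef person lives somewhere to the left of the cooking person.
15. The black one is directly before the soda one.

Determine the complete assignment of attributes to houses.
Solution:

House | Drink | Color | Job | Hobby | Pet
-----------------------------------------
  1   | juice | black | pilot | painting | rabbit
  2   | soda | white | writer | reading | parrot
  3   | smoothie | brown | chef | gardening | dog
  4   | tea | gray | plumber | cooking | cat
  5   | coffee | orange | nurse | hiking | hamster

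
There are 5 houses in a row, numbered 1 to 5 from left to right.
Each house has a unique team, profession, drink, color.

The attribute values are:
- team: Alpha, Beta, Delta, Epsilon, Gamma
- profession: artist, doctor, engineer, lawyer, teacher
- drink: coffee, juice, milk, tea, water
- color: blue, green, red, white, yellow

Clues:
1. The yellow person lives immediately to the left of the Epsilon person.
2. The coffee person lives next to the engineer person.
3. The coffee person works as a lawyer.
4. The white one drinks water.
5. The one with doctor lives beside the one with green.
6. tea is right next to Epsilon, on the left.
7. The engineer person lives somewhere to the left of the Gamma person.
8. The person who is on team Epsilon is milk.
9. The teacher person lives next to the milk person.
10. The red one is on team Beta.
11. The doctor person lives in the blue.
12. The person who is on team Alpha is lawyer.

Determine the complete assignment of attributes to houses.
Solution:

House | Team | Profession | Drink | Color
-----------------------------------------
  1   | Delta | teacher | tea | yellow
  2   | Epsilon | doctor | milk | blue
  3   | Alpha | lawyer | coffee | green
  4   | Beta | engineer | juice | red
  5   | Gamma | artist | water | white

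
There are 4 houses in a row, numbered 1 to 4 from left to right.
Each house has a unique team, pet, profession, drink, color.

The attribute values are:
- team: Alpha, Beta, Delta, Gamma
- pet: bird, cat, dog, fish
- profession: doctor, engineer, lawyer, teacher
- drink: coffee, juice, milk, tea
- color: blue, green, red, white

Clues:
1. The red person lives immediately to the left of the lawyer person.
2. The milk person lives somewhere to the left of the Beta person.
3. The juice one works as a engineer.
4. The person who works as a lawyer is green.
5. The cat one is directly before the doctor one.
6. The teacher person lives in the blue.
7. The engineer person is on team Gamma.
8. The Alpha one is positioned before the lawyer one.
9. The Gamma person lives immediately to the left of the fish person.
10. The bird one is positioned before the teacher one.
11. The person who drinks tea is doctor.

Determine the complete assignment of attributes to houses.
Solution:

House | Team | Pet | Profession | Drink | Color
-----------------------------------------------
  1   | Gamma | cat | engineer | juice | white
  2   | Alpha | fish | doctor | tea | red
  3   | Delta | bird | lawyer | milk | green
  4   | Beta | dog | teacher | coffee | blue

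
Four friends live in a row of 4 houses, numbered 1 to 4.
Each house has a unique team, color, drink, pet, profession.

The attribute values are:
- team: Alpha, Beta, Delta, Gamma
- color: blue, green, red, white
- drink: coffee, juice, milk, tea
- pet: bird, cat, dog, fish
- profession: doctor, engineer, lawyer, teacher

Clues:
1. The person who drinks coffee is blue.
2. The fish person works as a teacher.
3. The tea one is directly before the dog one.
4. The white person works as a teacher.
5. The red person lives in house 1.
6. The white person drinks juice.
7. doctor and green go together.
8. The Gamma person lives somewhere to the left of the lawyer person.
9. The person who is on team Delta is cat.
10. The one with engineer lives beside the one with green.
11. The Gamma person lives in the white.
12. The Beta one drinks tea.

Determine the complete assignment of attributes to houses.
Solution:

House | Team | Color | Drink | Pet | Profession
-----------------------------------------------
  1   | Beta | red | tea | bird | engineer
  2   | Alpha | green | milk | dog | doctor
  3   | Gamma | white | juice | fish | teacher
  4   | Delta | blue | coffee | cat | lawyer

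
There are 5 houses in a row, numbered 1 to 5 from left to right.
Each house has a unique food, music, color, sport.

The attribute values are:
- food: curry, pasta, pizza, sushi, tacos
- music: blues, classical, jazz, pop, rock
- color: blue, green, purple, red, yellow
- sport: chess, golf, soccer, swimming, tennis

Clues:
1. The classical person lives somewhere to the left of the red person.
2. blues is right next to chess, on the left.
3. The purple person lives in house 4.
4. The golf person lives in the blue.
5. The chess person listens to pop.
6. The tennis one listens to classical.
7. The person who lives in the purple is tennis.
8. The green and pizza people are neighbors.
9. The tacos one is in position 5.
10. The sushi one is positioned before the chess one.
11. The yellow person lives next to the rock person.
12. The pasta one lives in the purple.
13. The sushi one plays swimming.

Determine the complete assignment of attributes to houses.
Solution:

House | Food | Music | Color | Sport
------------------------------------
  1   | sushi | blues | green | swimming
  2   | pizza | pop | yellow | chess
  3   | curry | rock | blue | golf
  4   | pasta | classical | purple | tennis
  5   | tacos | jazz | red | soccer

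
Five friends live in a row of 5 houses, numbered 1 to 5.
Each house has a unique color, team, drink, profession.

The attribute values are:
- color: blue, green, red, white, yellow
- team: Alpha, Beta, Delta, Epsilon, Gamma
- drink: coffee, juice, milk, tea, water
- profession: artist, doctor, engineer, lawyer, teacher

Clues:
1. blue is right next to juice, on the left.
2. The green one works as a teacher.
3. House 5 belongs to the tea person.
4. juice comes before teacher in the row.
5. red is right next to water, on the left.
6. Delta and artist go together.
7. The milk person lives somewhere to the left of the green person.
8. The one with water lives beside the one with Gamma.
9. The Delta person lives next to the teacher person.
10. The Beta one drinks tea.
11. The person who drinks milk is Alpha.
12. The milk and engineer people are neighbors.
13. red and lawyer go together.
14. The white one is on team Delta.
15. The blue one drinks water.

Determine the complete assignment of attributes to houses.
Solution:

House | Color | Team | Drink | Profession
-----------------------------------------
  1   | red | Alpha | milk | lawyer
  2   | blue | Epsilon | water | engineer
  3   | yellow | Gamma | juice | doctor
  4   | white | Delta | coffee | artist
  5   | green | Beta | tea | teacher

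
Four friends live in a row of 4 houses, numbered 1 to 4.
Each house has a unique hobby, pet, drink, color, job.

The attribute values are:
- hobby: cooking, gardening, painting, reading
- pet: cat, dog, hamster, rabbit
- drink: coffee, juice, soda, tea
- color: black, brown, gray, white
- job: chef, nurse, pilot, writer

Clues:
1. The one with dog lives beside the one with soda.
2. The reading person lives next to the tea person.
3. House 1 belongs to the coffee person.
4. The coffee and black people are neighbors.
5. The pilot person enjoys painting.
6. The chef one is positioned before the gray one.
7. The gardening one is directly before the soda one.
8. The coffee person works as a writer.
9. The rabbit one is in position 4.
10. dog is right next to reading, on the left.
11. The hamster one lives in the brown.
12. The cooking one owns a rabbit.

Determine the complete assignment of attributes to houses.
Solution:

House | Hobby | Pet | Drink | Color | Job
-----------------------------------------
  1   | gardening | dog | coffee | white | writer
  2   | reading | cat | soda | black | chef
  3   | painting | hamster | tea | brown | pilot
  4   | cooking | rabbit | juice | gray | nurse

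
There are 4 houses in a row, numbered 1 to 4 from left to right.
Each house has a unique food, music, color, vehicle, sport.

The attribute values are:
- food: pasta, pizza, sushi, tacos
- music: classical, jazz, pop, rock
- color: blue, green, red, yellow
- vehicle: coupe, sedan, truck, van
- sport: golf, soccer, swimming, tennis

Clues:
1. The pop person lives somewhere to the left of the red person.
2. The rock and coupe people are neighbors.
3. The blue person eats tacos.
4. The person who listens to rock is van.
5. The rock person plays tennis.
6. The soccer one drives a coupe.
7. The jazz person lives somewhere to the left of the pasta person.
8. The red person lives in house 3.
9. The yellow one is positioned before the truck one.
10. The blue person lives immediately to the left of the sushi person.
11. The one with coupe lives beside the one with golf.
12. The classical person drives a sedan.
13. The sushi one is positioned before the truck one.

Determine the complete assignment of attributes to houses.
Solution:

House | Food | Music | Color | Vehicle | Sport
----------------------------------------------
  1   | tacos | rock | blue | van | tennis
  2   | sushi | pop | yellow | coupe | soccer
  3   | pizza | jazz | red | truck | golf
  4   | pasta | classical | green | sedan | swimming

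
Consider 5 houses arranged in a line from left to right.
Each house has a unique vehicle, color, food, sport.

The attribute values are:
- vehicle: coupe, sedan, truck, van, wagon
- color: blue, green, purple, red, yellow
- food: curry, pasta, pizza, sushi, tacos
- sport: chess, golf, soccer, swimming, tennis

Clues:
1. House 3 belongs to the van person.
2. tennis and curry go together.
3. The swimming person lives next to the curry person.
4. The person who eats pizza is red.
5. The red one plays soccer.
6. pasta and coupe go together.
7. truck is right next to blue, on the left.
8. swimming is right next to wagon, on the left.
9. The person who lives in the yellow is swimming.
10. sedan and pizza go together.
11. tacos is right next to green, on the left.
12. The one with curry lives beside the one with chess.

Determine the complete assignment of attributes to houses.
Solution:

House | Vehicle | Color | Food | Sport
--------------------------------------
  1   | truck | yellow | sushi | swimming
  2   | wagon | blue | curry | tennis
  3   | van | purple | tacos | chess
  4   | coupe | green | pasta | golf
  5   | sedan | red | pizza | soccer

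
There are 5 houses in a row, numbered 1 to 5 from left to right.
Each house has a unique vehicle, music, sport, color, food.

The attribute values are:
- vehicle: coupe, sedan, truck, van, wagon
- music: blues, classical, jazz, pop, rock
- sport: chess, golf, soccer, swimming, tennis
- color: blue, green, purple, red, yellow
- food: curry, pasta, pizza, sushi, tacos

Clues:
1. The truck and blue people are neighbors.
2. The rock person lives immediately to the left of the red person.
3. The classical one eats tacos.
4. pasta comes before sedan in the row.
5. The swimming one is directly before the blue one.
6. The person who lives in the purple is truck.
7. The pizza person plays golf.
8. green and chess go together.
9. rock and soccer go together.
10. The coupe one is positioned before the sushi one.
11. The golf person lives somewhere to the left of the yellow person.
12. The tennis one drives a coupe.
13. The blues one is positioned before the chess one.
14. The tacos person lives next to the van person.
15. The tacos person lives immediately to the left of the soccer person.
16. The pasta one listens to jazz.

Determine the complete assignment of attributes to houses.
Solution:

House | Vehicle | Music | Sport | Color | Food
----------------------------------------------
  1   | truck | classical | swimming | purple | tacos
  2   | van | rock | soccer | blue | curry
  3   | wagon | blues | golf | red | pizza
  4   | coupe | jazz | tennis | yellow | pasta
  5   | sedan | pop | chess | green | sushi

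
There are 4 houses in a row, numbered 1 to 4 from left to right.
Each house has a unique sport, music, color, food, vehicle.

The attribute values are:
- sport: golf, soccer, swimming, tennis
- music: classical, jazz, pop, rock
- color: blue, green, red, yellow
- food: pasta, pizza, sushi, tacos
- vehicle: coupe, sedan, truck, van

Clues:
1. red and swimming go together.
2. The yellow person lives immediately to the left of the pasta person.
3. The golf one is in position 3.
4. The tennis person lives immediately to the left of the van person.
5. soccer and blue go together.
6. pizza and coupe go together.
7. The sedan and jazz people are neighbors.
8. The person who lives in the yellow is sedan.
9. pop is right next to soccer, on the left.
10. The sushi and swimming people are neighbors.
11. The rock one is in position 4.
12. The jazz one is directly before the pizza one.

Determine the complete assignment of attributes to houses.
Solution:

House | Sport | Music | Color | Food | Vehicle
----------------------------------------------
  1   | tennis | classical | yellow | sushi | sedan
  2   | swimming | jazz | red | pasta | van
  3   | golf | pop | green | pizza | coupe
  4   | soccer | rock | blue | tacos | truck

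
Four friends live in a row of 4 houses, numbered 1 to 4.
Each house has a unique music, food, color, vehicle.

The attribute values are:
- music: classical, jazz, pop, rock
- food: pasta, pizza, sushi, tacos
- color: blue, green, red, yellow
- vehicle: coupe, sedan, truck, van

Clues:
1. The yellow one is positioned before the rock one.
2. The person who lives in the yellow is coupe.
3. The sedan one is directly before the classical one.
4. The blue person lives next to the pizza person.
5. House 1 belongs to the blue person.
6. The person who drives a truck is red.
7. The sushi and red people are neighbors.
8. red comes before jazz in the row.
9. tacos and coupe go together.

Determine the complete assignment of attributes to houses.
Solution:

House | Music | Food | Color | Vehicle
--------------------------------------
  1   | pop | sushi | blue | sedan
  2   | classical | pizza | red | truck
  3   | jazz | tacos | yellow | coupe
  4   | rock | pasta | green | van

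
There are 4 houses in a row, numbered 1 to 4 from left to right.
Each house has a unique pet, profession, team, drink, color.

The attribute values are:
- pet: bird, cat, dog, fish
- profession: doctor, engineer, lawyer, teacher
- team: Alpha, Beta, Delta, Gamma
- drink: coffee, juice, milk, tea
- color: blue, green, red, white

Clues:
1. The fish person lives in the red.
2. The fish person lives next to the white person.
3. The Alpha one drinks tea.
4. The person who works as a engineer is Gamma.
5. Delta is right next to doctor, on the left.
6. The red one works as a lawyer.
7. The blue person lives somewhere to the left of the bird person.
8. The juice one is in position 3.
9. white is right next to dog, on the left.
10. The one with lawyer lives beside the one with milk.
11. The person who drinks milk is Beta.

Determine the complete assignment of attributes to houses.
Solution:

House | Pet | Profession | Team | Drink | Color
-----------------------------------------------
  1   | fish | lawyer | Delta | coffee | red
  2   | cat | doctor | Beta | milk | white
  3   | dog | engineer | Gamma | juice | blue
  4   | bird | teacher | Alpha | tea | green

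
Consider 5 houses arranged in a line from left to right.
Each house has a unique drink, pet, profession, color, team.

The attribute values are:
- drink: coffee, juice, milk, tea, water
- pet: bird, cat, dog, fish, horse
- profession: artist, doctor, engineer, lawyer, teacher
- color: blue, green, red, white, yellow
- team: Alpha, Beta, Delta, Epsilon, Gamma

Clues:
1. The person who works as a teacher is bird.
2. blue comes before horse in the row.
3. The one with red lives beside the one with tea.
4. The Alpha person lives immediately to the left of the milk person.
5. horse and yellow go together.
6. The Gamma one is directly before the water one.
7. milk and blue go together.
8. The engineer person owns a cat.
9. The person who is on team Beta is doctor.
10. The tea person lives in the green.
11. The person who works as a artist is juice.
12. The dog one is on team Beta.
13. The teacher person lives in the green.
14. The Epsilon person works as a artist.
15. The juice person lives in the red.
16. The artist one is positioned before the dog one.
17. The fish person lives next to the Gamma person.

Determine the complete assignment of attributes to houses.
Solution:

House | Drink | Pet | Profession | Color | Team
-----------------------------------------------
  1   | juice | fish | artist | red | Epsilon
  2   | tea | bird | teacher | green | Gamma
  3   | water | cat | engineer | white | Alpha
  4   | milk | dog | doctor | blue | Beta
  5   | coffee | horse | lawyer | yellow | Delta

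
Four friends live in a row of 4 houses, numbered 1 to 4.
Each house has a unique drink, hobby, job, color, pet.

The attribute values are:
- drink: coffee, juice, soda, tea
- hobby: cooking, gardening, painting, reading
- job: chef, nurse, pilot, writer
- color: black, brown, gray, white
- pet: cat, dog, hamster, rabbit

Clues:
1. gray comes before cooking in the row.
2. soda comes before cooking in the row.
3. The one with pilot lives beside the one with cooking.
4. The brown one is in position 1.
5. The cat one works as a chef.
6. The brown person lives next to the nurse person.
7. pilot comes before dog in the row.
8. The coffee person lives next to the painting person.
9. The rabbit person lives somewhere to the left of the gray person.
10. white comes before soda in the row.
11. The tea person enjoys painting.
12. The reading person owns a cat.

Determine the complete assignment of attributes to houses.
Solution:

House | Drink | Hobby | Job | Color | Pet
-----------------------------------------
  1   | coffee | reading | chef | brown | cat
  2   | tea | painting | nurse | white | rabbit
  3   | soda | gardening | pilot | gray | hamster
  4   | juice | cooking | writer | black | dog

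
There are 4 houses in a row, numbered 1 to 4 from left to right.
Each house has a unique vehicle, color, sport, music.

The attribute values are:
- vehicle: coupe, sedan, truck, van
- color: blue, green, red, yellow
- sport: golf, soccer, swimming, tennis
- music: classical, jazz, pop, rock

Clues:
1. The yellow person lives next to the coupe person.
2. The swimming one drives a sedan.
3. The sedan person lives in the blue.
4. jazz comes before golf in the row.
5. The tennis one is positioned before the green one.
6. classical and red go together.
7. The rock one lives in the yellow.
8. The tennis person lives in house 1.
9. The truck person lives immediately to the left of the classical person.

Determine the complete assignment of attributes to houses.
Solution:

House | Vehicle | Color | Sport | Music
---------------------------------------
  1   | truck | yellow | tennis | rock
  2   | coupe | red | soccer | classical
  3   | sedan | blue | swimming | jazz
  4   | van | green | golf | pop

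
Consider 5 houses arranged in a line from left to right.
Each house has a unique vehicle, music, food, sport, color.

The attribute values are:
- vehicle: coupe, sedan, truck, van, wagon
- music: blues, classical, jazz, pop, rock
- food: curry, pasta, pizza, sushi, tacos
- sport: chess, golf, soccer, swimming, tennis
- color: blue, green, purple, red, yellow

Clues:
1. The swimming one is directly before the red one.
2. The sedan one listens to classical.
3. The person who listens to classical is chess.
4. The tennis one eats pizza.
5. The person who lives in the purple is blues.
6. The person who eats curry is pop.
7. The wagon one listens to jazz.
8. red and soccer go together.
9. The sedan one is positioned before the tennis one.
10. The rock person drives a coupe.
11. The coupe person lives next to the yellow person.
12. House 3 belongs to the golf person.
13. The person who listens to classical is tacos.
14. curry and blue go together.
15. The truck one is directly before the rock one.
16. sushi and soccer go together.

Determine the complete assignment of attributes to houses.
Solution:

House | Vehicle | Music | Food | Sport | Color
----------------------------------------------
  1   | truck | pop | curry | swimming | blue
  2   | coupe | rock | sushi | soccer | red
  3   | wagon | jazz | pasta | golf | yellow
  4   | sedan | classical | tacos | chess | green
  5   | van | blues | pizza | tennis | purple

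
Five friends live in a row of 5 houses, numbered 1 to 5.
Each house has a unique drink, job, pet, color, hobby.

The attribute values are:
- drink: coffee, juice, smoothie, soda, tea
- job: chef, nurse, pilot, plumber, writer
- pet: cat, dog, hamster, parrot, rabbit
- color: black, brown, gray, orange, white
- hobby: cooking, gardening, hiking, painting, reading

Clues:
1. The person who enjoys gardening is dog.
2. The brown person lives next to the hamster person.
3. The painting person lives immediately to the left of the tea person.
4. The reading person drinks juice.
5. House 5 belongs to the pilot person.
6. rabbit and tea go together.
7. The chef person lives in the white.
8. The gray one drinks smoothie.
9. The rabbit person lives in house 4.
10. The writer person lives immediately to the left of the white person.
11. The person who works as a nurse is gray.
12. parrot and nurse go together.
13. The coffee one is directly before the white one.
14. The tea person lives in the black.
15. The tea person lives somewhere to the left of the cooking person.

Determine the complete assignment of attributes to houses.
Solution:

House | Drink | Job | Pet | Color | Hobby
-----------------------------------------
  1   | coffee | writer | dog | brown | gardening
  2   | juice | chef | hamster | white | reading
  3   | smoothie | nurse | parrot | gray | painting
  4   | tea | plumber | rabbit | black | hiking
  5   | soda | pilot | cat | orange | cooking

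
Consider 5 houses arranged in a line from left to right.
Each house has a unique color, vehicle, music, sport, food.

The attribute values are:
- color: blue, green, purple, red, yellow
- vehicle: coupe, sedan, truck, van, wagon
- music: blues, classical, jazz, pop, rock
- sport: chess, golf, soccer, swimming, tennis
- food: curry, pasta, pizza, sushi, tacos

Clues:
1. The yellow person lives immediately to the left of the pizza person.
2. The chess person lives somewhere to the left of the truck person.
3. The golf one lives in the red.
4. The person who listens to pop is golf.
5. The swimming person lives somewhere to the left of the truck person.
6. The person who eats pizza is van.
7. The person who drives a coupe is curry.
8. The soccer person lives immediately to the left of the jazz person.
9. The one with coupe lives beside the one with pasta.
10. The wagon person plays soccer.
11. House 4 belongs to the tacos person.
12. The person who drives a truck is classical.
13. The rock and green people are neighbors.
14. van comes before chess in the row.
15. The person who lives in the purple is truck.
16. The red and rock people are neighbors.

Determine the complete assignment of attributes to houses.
Solution:

House | Color | Vehicle | Music | Sport | Food
----------------------------------------------
  1   | red | coupe | pop | golf | curry
  2   | yellow | wagon | rock | soccer | pasta
  3   | green | van | jazz | swimming | pizza
  4   | blue | sedan | blues | chess | tacos
  5   | purple | truck | classical | tennis | sushi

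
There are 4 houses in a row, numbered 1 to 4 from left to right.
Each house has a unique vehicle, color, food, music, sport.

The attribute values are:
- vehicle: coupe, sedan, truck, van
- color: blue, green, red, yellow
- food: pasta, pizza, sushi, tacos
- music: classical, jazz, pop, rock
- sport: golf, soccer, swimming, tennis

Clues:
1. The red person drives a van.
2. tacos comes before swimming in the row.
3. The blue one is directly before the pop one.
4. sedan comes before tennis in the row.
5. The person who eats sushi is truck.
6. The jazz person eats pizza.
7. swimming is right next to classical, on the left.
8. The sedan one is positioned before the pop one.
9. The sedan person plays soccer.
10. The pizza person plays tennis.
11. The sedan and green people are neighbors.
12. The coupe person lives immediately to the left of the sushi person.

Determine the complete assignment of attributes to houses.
Solution:

House | Vehicle | Color | Food | Music | Sport
----------------------------------------------
  1   | sedan | blue | tacos | rock | soccer
  2   | coupe | green | pasta | pop | swimming
  3   | truck | yellow | sushi | classical | golf
  4   | van | red | pizza | jazz | tennis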